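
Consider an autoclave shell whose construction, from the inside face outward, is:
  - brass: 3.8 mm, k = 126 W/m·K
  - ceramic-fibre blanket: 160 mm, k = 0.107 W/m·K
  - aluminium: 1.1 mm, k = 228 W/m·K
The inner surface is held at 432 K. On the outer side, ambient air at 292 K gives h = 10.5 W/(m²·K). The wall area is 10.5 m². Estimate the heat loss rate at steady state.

Thermal resistances in series:
R_brass = L/(kA) = 0.0038/(126×10.5) = 2.872×10^-6 K/W
R_ceramic-fibre blanket = L/(kA) = 0.16/(0.107×10.5) = 0.1424 K/W
R_aluminium = L/(kA) = 0.0011/(228×10.5) = 4.595×10^-7 K/W
R_outer film = 1/(h_o·A) = 1/(10.5×10.5) = 0.00907 K/W
R_total = 0.1515 K/W
Q = ΔT / R_total = 140 / 0.1515

Q ≈ 924 W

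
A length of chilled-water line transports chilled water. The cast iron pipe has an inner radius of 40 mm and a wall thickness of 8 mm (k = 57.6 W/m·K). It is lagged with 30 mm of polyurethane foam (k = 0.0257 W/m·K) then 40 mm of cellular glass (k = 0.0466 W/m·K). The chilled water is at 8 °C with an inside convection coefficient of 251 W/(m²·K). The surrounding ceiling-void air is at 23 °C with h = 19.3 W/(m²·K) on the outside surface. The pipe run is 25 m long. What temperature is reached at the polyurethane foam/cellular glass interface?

T ≈ 18.1 °C

Radial resistances (cylindrical: R_cond = ln(r_o/r_i)/(2πkL), R_conv = 1/(h·2πrL)):
R_inner film = 1/(h_i·2πr₁L) = 1/(251×2π×0.04×25) = 6.341×10^-4 K/W
R_cast iron pipe wall = ln(48/40)/(2π×57.6×25) = 2.015×10^-5 K/W
R_polyurethane foam = ln(78/48)/(2π×0.0257×25) = 0.1203 K/W
R_cellular glass = ln(118/78)/(2π×0.0466×25) = 0.05655 K/W
R_outer film = 1/(h_o·2πr_oL) = 1/(19.3×2π×0.118×25) = 0.002795 K/W
R_total = 0.1803 K/W
Q = ΔT/R_total = 15/0.1803
Q = 83.2 W
T_interface = T_inner + Q·ΣR(inner→interface) = 8 + 83.2×0.1209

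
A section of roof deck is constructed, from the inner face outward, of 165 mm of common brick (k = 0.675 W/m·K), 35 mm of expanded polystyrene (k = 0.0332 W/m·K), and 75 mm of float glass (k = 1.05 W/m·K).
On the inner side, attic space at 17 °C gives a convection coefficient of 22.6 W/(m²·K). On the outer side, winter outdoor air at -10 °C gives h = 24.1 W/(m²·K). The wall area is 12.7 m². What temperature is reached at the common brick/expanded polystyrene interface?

T ≈ 11.6 °C

Using the resistance-network approach (series):
R_inner film = 1/(h_i·A) = 1/(22.6×12.7) = 0.003484 K/W
R_common brick = L/(kA) = 0.165/(0.675×12.7) = 0.01925 K/W
R_expanded polystyrene = L/(kA) = 0.035/(0.0332×12.7) = 0.08301 K/W
R_float glass = L/(kA) = 0.075/(1.05×12.7) = 0.005624 K/W
R_outer film = 1/(h_o·A) = 1/(24.1×12.7) = 0.003267 K/W
R_total = 0.1146 K/W;  Q = ΔT/R_total = 27/0.1146 = 235.5 W
T_interface = T_inner − Q·ΣR(inner→interface) = 17 − 236×0.02273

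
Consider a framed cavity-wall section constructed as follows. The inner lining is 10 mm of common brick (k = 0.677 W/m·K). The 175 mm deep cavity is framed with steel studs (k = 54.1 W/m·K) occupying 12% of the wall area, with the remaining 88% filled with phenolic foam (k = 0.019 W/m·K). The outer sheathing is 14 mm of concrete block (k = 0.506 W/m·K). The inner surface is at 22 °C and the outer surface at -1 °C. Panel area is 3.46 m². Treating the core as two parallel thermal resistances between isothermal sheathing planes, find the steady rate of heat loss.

Q ≈ 1150 W

Sheathing layers in series; stud and cavity paths in parallel between them.
R_inner = 0.01/(0.677×3.46) = 0.004269 K/W
R_stud  = 0.175/(54.1×0.12×3.46) = 0.007791 K/W
R_cav   = 0.175/(0.019×0.88×3.46) = 3.025 K/W
1/R_core = 1/R_stud + 1/R_cav → R_core = 0.007771 K/W
R_outer = 0.014/(0.506×3.46) = 0.007997 K/W
R_total = 0.02004 K/W
Q = ΔT/R_total = 23/0.02004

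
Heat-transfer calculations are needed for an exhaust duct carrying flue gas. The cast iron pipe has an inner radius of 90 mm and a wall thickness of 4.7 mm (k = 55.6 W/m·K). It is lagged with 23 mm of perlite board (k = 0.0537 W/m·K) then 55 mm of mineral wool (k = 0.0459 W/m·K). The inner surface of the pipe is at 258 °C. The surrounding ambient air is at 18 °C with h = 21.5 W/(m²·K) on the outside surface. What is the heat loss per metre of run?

q′ ≈ 119 W/m

Cylindrical conduction, so R = ln(r₂/r₁)/(2πkL) per layer, in series:
R_cast iron pipe wall = ln(94.7/90)/(2π×55.6×1) = 1.457×10^-4 K/W
R_perlite board = ln(117.7/94.7)/(2π×0.0537×1) = 0.6444 K/W
R_mineral wool = ln(172.7/117.7)/(2π×0.0459×1) = 1.329 K/W
R_outer film = 1/(h_o·2πr_oL) = 1/(21.5×2π×0.1727×1) = 0.04286 K/W
R_total = 2.017 K/W
Q = ΔT/R_total = 240/2.017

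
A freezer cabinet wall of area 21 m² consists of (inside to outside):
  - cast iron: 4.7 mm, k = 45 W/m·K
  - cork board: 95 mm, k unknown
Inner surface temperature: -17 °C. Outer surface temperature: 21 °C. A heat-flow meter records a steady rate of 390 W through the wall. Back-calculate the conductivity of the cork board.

Thermal resistances in series:
R_cast iron = L/(kA) = 0.0047/(45×21) = 4.974×10^-6 K/W
Sum of known resistances R_other = 4.974×10^-6 K/W
Total R = ΔT/Q = 38/390 = 0.09744 K/W
R_cork board = R_total − R_other = 0.09743 K/W
k = L/(R·A) = 0.095/(0.09743×21)

k ≈ 0.0464 W/(m·K)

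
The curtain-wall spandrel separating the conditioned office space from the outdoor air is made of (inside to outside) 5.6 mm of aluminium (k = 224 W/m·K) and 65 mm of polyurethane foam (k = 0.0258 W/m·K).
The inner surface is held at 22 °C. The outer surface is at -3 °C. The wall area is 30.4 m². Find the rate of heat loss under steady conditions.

Q ≈ 302 W

Thermal resistances in series:
R_aluminium = L/(kA) = 0.0056/(224×30.4) = 8.224×10^-7 K/W
R_polyurethane foam = L/(kA) = 0.065/(0.0258×30.4) = 0.08287 K/W
R_total = 0.08288 K/W
Q = ΔT / R_total = 25 / 0.08288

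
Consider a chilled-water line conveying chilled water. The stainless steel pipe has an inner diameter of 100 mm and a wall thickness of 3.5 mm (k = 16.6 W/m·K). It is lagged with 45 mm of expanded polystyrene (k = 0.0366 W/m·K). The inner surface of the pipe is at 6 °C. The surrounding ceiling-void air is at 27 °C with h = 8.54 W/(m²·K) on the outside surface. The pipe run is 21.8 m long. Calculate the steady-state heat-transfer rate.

Q ≈ 161 W

For a radial system each layer contributes R = ln(r_out/r_in)/(2πkL); films add R = 1/(hA).
R_stainless steel pipe wall = ln(53.5/50)/(2π×16.6×21.8) = 2.976×10^-5 K/W
R_expanded polystyrene = ln(98.5/53.5)/(2π×0.0366×21.8) = 0.1218 K/W
R_outer film = 1/(h_o·2πr_oL) = 1/(8.54×2π×0.0985×21.8) = 0.008679 K/W
R_total = 0.1305 K/W
Q = ΔT/R_total = 21/0.1305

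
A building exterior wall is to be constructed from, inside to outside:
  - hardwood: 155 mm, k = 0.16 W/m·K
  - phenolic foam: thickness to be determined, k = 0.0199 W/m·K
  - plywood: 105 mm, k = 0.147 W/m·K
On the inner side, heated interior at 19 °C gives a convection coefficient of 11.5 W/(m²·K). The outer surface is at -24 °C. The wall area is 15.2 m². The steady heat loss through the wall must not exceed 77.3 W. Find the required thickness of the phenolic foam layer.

Series thermal resistances:
R_inner film = 1/(h_i·A) = 1/(11.5×15.2) = 0.005721 K/W
R_hardwood = L/(kA) = 0.155/(0.16×15.2) = 0.06373 K/W
R_plywood = L/(kA) = 0.105/(0.147×15.2) = 0.04699 K/W
Sum of the known resistances R_other = 0.1164 K/W
Required total resistance R_tot = ΔT/Q_allow = 43/77.3 = 0.5563 K/W
R_phenolic foam = R_tot − R_other = 0.4398 K/W
L = R·k·A = 0.4398×0.0199×15.2

L ≈ 133 mm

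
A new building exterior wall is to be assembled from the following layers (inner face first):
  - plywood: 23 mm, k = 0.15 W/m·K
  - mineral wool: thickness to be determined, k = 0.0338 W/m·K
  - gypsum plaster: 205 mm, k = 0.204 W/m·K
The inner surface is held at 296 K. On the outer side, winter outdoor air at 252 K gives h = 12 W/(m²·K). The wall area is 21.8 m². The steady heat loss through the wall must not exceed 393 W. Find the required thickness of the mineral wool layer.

Series thermal resistances:
R_plywood = L/(kA) = 0.023/(0.15×21.8) = 0.007034 K/W
R_gypsum plaster = L/(kA) = 0.205/(0.204×21.8) = 0.0461 K/W
R_outer film = 1/(h_o·A) = 1/(12×21.8) = 0.003823 K/W
Sum of the known resistances R_other = 0.05695 K/W
Required total resistance R_tot = ΔT/Q_allow = 44/393 = 0.112 K/W
R_mineral wool = R_tot − R_other = 0.05501 K/W
L = R·k·A = 0.05501×0.0338×21.8

L ≈ 40.5 mm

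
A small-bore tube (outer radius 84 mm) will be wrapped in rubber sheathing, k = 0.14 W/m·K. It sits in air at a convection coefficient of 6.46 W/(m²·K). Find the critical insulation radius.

r_cr ≈ 21.7 mm

For a cylinder r_cr = k/h = 0.14/6.46
r_cr = 21.7 mm; since the bare radius (84 mm) is above r_cr, any added insulation will reduce heat loss.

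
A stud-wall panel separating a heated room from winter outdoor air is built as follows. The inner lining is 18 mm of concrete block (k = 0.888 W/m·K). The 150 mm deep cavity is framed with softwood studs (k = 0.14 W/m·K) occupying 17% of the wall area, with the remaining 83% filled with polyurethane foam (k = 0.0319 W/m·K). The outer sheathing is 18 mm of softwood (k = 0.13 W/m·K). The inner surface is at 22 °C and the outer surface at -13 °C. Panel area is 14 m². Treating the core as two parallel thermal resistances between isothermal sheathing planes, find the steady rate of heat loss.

Q ≈ 156 W

Sheathing layers in series; stud and cavity paths in parallel between them.
R_inner = 0.018/(0.888×14) = 0.001448 K/W
R_stud  = 0.15/(0.14×0.17×14) = 0.4502 K/W
R_cav   = 0.15/(0.0319×0.83×14) = 0.4047 K/W
1/R_core = 1/R_stud + 1/R_cav → R_core = 0.2131 K/W
R_outer = 0.018/(0.13×14) = 0.00989 K/W
R_total = 0.2244 K/W
Q = ΔT/R_total = 35/0.2244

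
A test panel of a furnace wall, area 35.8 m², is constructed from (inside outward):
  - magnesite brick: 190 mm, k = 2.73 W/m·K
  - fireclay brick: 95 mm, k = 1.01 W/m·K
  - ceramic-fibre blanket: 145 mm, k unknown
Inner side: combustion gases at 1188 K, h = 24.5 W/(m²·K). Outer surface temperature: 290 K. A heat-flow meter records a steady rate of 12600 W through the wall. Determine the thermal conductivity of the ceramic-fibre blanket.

Series thermal resistances:
R_inner film = 1/(h_i·A) = 1/(24.5×35.8) = 0.00114 K/W
R_magnesite brick = L/(kA) = 0.19/(2.73×35.8) = 0.001944 K/W
R_fireclay brick = L/(kA) = 0.095/(1.01×35.8) = 0.002627 K/W
Sum of known resistances R_other = 0.005712 K/W
Total R = ΔT/Q = 898/12600 = 0.07127 K/W
R_ceramic-fibre blanket = R_total − R_other = 0.06556 K/W
k = L/(R·A) = 0.145/(0.06556×35.8)

k ≈ 0.0618 W/(m·K)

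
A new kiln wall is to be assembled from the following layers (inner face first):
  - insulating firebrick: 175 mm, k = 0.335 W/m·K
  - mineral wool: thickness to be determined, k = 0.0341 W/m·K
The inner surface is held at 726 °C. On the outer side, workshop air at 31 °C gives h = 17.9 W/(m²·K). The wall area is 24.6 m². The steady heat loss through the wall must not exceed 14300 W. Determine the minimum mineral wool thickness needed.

L ≈ 21.1 mm

Series thermal resistances:
R_insulating firebrick = L/(kA) = 0.175/(0.335×24.6) = 0.02124 K/W
R_outer film = 1/(h_o·A) = 1/(17.9×24.6) = 0.002271 K/W
Sum of the known resistances R_other = 0.02351 K/W
Required total resistance R_tot = ΔT/Q_allow = 695/14300 = 0.0486 K/W
R_mineral wool = R_tot − R_other = 0.0251 K/W
L = R·k·A = 0.0251×0.0341×24.6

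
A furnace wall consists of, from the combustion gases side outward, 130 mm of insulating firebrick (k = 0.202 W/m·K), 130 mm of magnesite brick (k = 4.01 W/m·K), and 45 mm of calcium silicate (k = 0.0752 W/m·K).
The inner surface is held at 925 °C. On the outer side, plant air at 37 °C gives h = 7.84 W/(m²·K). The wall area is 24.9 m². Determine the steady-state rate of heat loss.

Q ≈ 15800 W

Using the resistance-network approach (series):
R_insulating firebrick = L/(kA) = 0.13/(0.202×24.9) = 0.02585 K/W
R_magnesite brick = L/(kA) = 0.13/(4.01×24.9) = 0.001302 K/W
R_calcium silicate = L/(kA) = 0.045/(0.0752×24.9) = 0.02403 K/W
R_outer film = 1/(h_o·A) = 1/(7.84×24.9) = 0.005123 K/W
R_total = 0.0563 K/W
Q = ΔT / R_total = 888 / 0.0563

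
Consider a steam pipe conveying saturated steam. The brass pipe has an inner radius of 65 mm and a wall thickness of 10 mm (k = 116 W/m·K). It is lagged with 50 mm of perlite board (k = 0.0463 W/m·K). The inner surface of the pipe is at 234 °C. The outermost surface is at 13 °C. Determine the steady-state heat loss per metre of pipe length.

q′ ≈ 126 W/m

For a radial system each layer contributes R = ln(r_out/r_in)/(2πkL); films add R = 1/(hA).
R_brass pipe wall = ln(75/65)/(2π×116×1) = 1.963×10^-4 K/W
R_perlite board = ln(125/75)/(2π×0.0463×1) = 1.756 K/W
R_total = 1.756 K/W
Q = ΔT/R_total = 221/1.756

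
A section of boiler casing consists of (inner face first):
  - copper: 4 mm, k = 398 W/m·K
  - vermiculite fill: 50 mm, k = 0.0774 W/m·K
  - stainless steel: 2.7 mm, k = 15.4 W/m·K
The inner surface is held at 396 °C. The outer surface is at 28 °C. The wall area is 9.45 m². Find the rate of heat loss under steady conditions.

Thermal resistances in series:
R_copper = L/(kA) = 0.004/(398×9.45) = 1.064×10^-6 K/W
R_vermiculite fill = L/(kA) = 0.05/(0.0774×9.45) = 0.06836 K/W
R_stainless steel = L/(kA) = 0.0027/(15.4×9.45) = 1.855×10^-5 K/W
R_total = 0.06838 K/W
Q = ΔT / R_total = 368 / 0.06838

Q ≈ 5380 W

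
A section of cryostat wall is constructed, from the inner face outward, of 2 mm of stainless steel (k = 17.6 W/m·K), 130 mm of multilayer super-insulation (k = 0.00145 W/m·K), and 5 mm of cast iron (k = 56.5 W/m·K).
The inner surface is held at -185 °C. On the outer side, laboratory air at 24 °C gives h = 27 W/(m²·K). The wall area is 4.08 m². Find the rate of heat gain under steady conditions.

Q ≈ 9.51 W

Thermal resistances in series:
R_stainless steel = L/(kA) = 0.002/(17.6×4.08) = 2.785×10^-5 K/W
R_multilayer super-insulation = L/(kA) = 0.13/(0.00145×4.08) = 21.97 K/W
R_cast iron = L/(kA) = 0.005/(56.5×4.08) = 2.169×10^-5 K/W
R_outer film = 1/(h_o·A) = 1/(27×4.08) = 0.009078 K/W
R_total = 21.98 K/W
Q = ΔT / R_total = 209 / 21.98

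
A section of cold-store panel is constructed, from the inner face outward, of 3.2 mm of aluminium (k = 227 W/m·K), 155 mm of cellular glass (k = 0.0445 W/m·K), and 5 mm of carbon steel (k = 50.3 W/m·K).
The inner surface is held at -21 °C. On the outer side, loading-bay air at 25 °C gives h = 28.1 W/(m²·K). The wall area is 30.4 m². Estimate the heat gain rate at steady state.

Q ≈ 397 W

Thermal resistances in series:
R_aluminium = L/(kA) = 0.0032/(227×30.4) = 4.637×10^-7 K/W
R_cellular glass = L/(kA) = 0.155/(0.0445×30.4) = 0.1146 K/W
R_carbon steel = L/(kA) = 0.005/(50.3×30.4) = 3.27×10^-6 K/W
R_outer film = 1/(h_o·A) = 1/(28.1×30.4) = 0.001171 K/W
R_total = 0.1158 K/W
Q = ΔT / R_total = 46 / 0.1158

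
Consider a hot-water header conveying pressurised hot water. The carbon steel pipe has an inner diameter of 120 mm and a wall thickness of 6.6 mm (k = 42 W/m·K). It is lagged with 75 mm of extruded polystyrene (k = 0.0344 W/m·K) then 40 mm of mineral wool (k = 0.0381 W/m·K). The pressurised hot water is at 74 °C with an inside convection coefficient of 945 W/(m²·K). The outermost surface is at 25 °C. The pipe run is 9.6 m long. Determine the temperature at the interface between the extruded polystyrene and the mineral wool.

T ≈ 36.2 °C

Cylindrical conduction, so R = ln(r₂/r₁)/(2πkL) per layer, in series:
R_inner film = 1/(h_i·2πr₁L) = 1/(945×2π×0.06×9.6) = 2.924×10^-4 K/W
R_carbon steel pipe wall = ln(66.6/60)/(2π×42×9.6) = 4.119×10^-5 K/W
R_extruded polystyrene = ln(141.6/66.6)/(2π×0.0344×9.6) = 0.3635 K/W
R_mineral wool = ln(181.6/141.6)/(2π×0.0381×9.6) = 0.1083 K/W
R_total = 0.4721 K/W
Q = ΔT/R_total = 49/0.4721
Q = 104 W
T_interface = T_inner − Q·ΣR(inner→interface) = 74 − 104×0.3639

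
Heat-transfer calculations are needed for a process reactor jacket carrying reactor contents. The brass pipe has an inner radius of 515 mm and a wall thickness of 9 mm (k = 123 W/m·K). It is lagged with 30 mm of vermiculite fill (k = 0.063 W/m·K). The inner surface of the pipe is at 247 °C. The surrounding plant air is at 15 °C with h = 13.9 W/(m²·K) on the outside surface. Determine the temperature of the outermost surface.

Per-layer cylindrical resistances, series-summed:
R_brass pipe wall = ln(524/515)/(2π×123×1) = 2.242×10^-5 K/W
R_vermiculite fill = ln(554/524)/(2π×0.063×1) = 0.1406 K/W
R_outer film = 1/(h_o·2πr_oL) = 1/(13.9×2π×0.554×1) = 0.02067 K/W
R_total = 0.1613 K/W
Q = ΔT/R_total = 232/0.1613
Q = 1440 W/m
T_interface = T_inner − Q·ΣR(inner→interface) = 247 − 1440×0.1407

T ≈ 44.7 °C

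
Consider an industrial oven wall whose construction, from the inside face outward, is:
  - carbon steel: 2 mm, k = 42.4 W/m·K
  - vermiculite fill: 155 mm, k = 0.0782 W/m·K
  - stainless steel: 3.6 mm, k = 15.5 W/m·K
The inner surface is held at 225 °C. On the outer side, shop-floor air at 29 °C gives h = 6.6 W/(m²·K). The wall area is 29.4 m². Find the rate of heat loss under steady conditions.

Q ≈ 2700 W

Treating each layer as a thermal resistance in series:
R_carbon steel = L/(kA) = 0.002/(42.4×29.4) = 1.604×10^-6 K/W
R_vermiculite fill = L/(kA) = 0.155/(0.0782×29.4) = 0.06742 K/W
R_stainless steel = L/(kA) = 0.0036/(15.5×29.4) = 7.9×10^-6 K/W
R_outer film = 1/(h_o·A) = 1/(6.6×29.4) = 0.005154 K/W
R_total = 0.07258 K/W
Q = ΔT / R_total = 196 / 0.07258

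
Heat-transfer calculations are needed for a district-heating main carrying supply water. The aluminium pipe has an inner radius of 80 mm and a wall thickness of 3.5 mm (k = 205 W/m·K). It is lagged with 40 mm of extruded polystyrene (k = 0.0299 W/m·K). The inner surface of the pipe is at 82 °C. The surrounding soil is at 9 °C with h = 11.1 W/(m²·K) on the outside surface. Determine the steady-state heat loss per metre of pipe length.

q′ ≈ 33.2 W/m

Cylindrical conduction, so R = ln(r₂/r₁)/(2πkL) per layer, in series:
R_aluminium pipe wall = ln(83.5/80)/(2π×205×1) = 3.324×10^-5 K/W
R_extruded polystyrene = ln(123.5/83.5)/(2π×0.0299×1) = 2.083 K/W
R_outer film = 1/(h_o·2πr_oL) = 1/(11.1×2π×0.1235×1) = 0.1161 K/W
R_total = 2.199 K/W
Q = ΔT/R_total = 73/2.199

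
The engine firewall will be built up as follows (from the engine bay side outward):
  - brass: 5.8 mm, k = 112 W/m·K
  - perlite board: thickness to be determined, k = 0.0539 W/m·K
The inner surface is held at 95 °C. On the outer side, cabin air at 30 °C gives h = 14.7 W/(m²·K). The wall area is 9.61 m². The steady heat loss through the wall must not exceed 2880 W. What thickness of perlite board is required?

L ≈ 8.02 mm

Treating each layer as a thermal resistance in series:
R_brass = L/(kA) = 0.0058/(112×9.61) = 5.389×10^-6 K/W
R_outer film = 1/(h_o·A) = 1/(14.7×9.61) = 0.007079 K/W
Sum of the known resistances R_other = 0.007084 K/W
Required total resistance R_tot = ΔT/Q_allow = 65/2880 = 0.02257 K/W
R_perlite board = R_tot − R_other = 0.01549 K/W
L = R·k·A = 0.01549×0.0539×9.61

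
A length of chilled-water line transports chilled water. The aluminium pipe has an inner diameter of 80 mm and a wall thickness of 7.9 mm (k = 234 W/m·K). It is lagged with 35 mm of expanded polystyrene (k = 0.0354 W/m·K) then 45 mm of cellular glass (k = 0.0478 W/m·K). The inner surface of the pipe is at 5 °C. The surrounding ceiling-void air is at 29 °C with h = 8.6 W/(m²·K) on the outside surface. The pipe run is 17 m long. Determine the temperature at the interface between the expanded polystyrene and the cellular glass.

Per-layer cylindrical resistances, series-summed:
R_aluminium pipe wall = ln(47.9/40)/(2π×234×17) = 7.211×10^-6 K/W
R_expanded polystyrene = ln(82.9/47.9)/(2π×0.0354×17) = 0.1451 K/W
R_cellular glass = ln(127.9/82.9)/(2π×0.0478×17) = 0.08493 K/W
R_outer film = 1/(h_o·2πr_oL) = 1/(8.6×2π×0.1279×17) = 0.008511 K/W
R_total = 0.2385 K/W
Q = ΔT/R_total = 24/0.2385
Q = 101 W
T_interface = T_inner + Q·ΣR(inner→interface) = 5 + 101×0.1451

T ≈ 19.6 °C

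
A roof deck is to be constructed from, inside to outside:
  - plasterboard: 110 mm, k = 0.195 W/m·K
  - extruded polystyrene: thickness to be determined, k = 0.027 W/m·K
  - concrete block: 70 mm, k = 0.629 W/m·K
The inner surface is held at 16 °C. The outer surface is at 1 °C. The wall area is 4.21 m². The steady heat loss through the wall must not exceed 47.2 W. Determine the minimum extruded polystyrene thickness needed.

L ≈ 17.9 mm

Treating each layer as a thermal resistance in series:
R_plasterboard = L/(kA) = 0.11/(0.195×4.21) = 0.134 K/W
R_concrete block = L/(kA) = 0.07/(0.629×4.21) = 0.02643 K/W
Sum of the known resistances R_other = 0.1604 K/W
Required total resistance R_tot = ΔT/Q_allow = 15/47.2 = 0.3178 K/W
R_extruded polystyrene = R_tot − R_other = 0.1574 K/W
L = R·k·A = 0.1574×0.027×4.21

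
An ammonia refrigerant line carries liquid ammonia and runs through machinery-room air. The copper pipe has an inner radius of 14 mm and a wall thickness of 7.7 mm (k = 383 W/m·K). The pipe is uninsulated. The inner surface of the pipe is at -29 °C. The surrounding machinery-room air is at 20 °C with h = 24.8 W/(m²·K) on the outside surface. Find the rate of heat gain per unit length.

q′ ≈ 166 W/m

Treating each annulus and film as a series resistance:
R_copper pipe wall = ln(21.7/14)/(2π×383×1) = 1.821×10^-4 K/W
R_outer film = 1/(h_o·2πr_oL) = 1/(24.8×2π×0.0217×1) = 0.2957 K/W
R_total = 0.2959 K/W
Q = ΔT/R_total = 49/0.2959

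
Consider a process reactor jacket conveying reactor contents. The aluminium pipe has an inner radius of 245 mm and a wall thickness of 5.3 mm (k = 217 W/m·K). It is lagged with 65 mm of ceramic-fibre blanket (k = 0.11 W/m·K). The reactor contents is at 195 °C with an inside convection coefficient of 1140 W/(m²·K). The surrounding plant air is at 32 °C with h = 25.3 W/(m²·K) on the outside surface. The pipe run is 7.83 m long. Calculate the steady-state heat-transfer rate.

For a radial system each layer contributes R = ln(r_out/r_in)/(2πkL); films add R = 1/(hA).
R_inner film = 1/(h_i·2πr₁L) = 1/(1140×2π×0.245×7.83) = 7.278×10^-5 K/W
R_aluminium pipe wall = ln(250.3/245)/(2π×217×7.83) = 2.005×10^-6 K/W
R_ceramic-fibre blanket = ln(315.3/250.3)/(2π×0.11×7.83) = 0.04266 K/W
R_outer film = 1/(h_o·2πr_oL) = 1/(25.3×2π×0.3153×7.83) = 0.002548 K/W
R_total = 0.04528 K/W
Q = ΔT/R_total = 163/0.04528

Q ≈ 3600 W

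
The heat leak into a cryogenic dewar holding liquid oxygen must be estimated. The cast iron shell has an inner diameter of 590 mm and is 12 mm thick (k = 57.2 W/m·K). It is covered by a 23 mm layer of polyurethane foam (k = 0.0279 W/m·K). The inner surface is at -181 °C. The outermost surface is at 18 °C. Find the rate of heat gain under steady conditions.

Q ≈ 307 W

Each spherical layer contributes R = (1/r_i − 1/r_o)/(4πk):
R_cast iron shell = (1/0.295 − 1/0.307)/(4π×57.2) = 1.843×10^-4 K/W
R_polyurethane foam = (1/0.307 − 1/0.33)/(4π×0.0279) = 0.6475 K/W
R_total = 0.6477 K/W
Q = ΔT/R_total = 199/0.6477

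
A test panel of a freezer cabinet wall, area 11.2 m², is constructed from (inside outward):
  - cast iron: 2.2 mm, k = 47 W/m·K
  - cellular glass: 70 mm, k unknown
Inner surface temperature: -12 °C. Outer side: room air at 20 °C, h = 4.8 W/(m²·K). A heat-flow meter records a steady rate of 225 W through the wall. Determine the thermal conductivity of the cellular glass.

k ≈ 0.0506 W/(m·K)

Using the resistance-network approach (series):
R_cast iron = L/(kA) = 0.0022/(47×11.2) = 4.179×10^-6 K/W
R_outer film = 1/(h_o·A) = 1/(4.8×11.2) = 0.0186 K/W
Sum of known resistances R_other = 0.01861 K/W
Total R = ΔT/Q = 32/225 = 0.1422 K/W
R_cellular glass = R_total − R_other = 0.1236 K/W
k = L/(R·A) = 0.07/(0.1236×11.2)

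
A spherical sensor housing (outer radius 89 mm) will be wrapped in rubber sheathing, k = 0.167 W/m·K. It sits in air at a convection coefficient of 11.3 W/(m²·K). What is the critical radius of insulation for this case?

r_cr ≈ 29.6 mm

For a sphere r_cr = 2k/h = 2×0.167/11.3
r_cr = 29.6 mm; since the bare radius (89 mm) is above r_cr, any added insulation will reduce heat loss.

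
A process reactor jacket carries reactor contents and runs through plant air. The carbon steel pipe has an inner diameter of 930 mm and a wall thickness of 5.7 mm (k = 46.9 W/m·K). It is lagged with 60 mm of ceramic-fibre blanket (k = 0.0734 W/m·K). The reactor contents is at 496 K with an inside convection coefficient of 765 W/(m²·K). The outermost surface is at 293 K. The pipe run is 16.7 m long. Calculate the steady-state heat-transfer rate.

Q ≈ 13000 W

Per-layer cylindrical resistances, series-summed:
R_inner film = 1/(h_i·2πr₁L) = 1/(765×2π×0.465×16.7) = 2.679×10^-5 K/W
R_carbon steel pipe wall = ln(470.7/465)/(2π×46.9×16.7) = 2.476×10^-6 K/W
R_ceramic-fibre blanket = ln(530.7/470.7)/(2π×0.0734×16.7) = 0.01558 K/W
R_total = 0.01561 K/W
Q = ΔT/R_total = 203/0.01561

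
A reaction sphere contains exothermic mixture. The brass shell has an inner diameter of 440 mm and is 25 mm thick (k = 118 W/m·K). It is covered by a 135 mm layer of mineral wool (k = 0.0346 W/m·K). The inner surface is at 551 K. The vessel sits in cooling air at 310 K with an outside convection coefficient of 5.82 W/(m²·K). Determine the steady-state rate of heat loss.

Spherical conduction: R = (1/r_in − 1/r_out)/(4πk) per layer; series-sum.
R_brass shell = (1/0.22 − 1/0.245)/(4π×118) = 3.128×10^-4 K/W
R_mineral wool = (1/0.245 − 1/0.38)/(4π×0.0346) = 3.335 K/W
R_outer film = 1/(h·4πr_o²) = 1/(5.82×4π×0.38²) = 0.09469 K/W
R_total = 3.43 K/W
Q = ΔT/R_total = 241/3.43

Q ≈ 70.3 W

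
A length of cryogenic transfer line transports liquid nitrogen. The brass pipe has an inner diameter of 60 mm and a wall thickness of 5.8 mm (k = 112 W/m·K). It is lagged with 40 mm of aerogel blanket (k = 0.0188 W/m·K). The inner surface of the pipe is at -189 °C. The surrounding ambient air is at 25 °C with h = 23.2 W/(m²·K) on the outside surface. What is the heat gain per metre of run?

Treating each annulus and film as a series resistance:
R_brass pipe wall = ln(35.8/30)/(2π×112×1) = 2.512×10^-4 K/W
R_aerogel blanket = ln(75.8/35.8)/(2π×0.0188×1) = 6.351 K/W
R_outer film = 1/(h_o·2πr_oL) = 1/(23.2×2π×0.0758×1) = 0.0905 K/W
R_total = 6.441 K/W
Q = ΔT/R_total = 214/6.441

q′ ≈ 33.2 W/m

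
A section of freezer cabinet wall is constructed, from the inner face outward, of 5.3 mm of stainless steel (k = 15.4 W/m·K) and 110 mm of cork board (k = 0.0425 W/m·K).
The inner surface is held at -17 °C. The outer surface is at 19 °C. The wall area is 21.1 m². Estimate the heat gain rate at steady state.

Q ≈ 293 W

Using the resistance-network approach (series):
R_stainless steel = L/(kA) = 0.0053/(15.4×21.1) = 1.631×10^-5 K/W
R_cork board = L/(kA) = 0.11/(0.0425×21.1) = 0.1227 K/W
R_total = 0.1227 K/W
Q = ΔT / R_total = 36 / 0.1227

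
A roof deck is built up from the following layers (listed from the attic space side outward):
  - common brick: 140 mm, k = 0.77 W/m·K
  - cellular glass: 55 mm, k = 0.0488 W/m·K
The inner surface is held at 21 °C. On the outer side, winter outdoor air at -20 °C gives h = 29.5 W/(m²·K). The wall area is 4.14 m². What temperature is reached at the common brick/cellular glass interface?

Thermal resistances in series:
R_common brick = L/(kA) = 0.14/(0.77×4.14) = 0.04392 K/W
R_cellular glass = L/(kA) = 0.055/(0.0488×4.14) = 0.2722 K/W
R_outer film = 1/(h_o·A) = 1/(29.5×4.14) = 0.008188 K/W
R_total = 0.3243 K/W;  Q = ΔT/R_total = 41/0.3243 = 126.4 W
T_interface = T_inner − Q·ΣR(inner→interface) = 21 − 126×0.04392

T ≈ 15.4 °C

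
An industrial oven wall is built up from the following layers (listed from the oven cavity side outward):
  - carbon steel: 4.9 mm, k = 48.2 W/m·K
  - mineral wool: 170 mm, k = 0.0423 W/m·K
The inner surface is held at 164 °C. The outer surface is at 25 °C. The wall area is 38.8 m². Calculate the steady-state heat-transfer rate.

Thermal resistances in series:
R_carbon steel = L/(kA) = 0.0049/(48.2×38.8) = 2.62×10^-6 K/W
R_mineral wool = L/(kA) = 0.17/(0.0423×38.8) = 0.1036 K/W
R_total = 0.1036 K/W
Q = ΔT / R_total = 139 / 0.1036

Q ≈ 1340 W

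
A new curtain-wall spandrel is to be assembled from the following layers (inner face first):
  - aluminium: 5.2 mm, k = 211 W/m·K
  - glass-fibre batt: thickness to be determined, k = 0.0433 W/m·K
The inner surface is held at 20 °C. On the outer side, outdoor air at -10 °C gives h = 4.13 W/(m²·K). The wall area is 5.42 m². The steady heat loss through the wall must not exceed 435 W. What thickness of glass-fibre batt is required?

L ≈ 5.7 mm

Series thermal resistances:
R_aluminium = L/(kA) = 0.0052/(211×5.42) = 4.547×10^-6 K/W
R_outer film = 1/(h_o·A) = 1/(4.13×5.42) = 0.04467 K/W
Sum of the known resistances R_other = 0.04468 K/W
Required total resistance R_tot = ΔT/Q_allow = 30/435 = 0.06897 K/W
R_glass-fibre batt = R_tot − R_other = 0.02429 K/W
L = R·k·A = 0.02429×0.0433×5.42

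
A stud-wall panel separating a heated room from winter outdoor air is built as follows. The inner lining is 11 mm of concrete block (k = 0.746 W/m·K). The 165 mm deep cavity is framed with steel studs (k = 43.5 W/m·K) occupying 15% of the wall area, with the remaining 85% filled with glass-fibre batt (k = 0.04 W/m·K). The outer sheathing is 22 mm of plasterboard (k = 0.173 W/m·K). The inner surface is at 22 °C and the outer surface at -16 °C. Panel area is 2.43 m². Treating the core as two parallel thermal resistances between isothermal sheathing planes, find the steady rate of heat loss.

Sheathing layers in series; stud and cavity paths in parallel between them.
R_inner = 0.011/(0.746×2.43) = 0.006068 K/W
R_stud  = 0.165/(43.5×0.15×2.43) = 0.01041 K/W
R_cav   = 0.165/(0.04×0.85×2.43) = 1.997 K/W
1/R_core = 1/R_stud + 1/R_cav → R_core = 0.01035 K/W
R_outer = 0.022/(0.173×2.43) = 0.05233 K/W
R_total = 0.06875 K/W
Q = ΔT/R_total = 38/0.06875

Q ≈ 553 W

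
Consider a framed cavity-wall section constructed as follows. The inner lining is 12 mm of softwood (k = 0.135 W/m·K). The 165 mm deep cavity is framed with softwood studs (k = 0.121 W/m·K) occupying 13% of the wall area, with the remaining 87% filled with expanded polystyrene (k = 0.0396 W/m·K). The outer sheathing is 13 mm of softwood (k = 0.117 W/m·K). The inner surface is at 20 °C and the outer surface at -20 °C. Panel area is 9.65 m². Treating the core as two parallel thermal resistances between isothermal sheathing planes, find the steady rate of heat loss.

Q ≈ 111 W

Sheathing layers in series; stud and cavity paths in parallel between them.
R_inner = 0.012/(0.135×9.65) = 0.009211 K/W
R_stud  = 0.165/(0.121×0.13×9.65) = 1.087 K/W
R_cav   = 0.165/(0.0396×0.87×9.65) = 0.4963 K/W
1/R_core = 1/R_stud + 1/R_cav → R_core = 0.3407 K/W
R_outer = 0.013/(0.117×9.65) = 0.01151 K/W
R_total = 0.3615 K/W
Q = ΔT/R_total = 40/0.3615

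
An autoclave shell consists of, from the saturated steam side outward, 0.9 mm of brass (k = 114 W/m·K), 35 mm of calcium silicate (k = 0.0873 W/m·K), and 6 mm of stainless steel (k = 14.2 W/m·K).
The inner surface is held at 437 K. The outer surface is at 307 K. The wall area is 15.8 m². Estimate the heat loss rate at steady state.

Treating each layer as a thermal resistance in series:
R_brass = L/(kA) = 0.0009/(114×15.8) = 4.997×10^-7 K/W
R_calcium silicate = L/(kA) = 0.035/(0.0873×15.8) = 0.02537 K/W
R_stainless steel = L/(kA) = 0.006/(14.2×15.8) = 2.674×10^-5 K/W
R_total = 0.0254 K/W
Q = ΔT / R_total = 130 / 0.0254

Q ≈ 5120 W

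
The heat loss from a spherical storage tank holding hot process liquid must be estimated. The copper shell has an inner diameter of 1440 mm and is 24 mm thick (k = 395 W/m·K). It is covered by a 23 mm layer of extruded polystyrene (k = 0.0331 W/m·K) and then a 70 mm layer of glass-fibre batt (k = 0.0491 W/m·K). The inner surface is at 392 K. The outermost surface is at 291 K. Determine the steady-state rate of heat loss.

Q ≈ 369 W

Each spherical layer contributes R = (1/r_i − 1/r_o)/(4πk):
R_copper shell = (1/0.72 − 1/0.744)/(4π×395) = 9.026×10^-6 K/W
R_extruded polystyrene = (1/0.744 − 1/0.767)/(4π×0.0331) = 0.0969 K/W
R_glass-fibre batt = (1/0.767 − 1/0.837)/(4π×0.0491) = 0.1767 K/W
R_total = 0.2736 K/W
Q = ΔT/R_total = 101/0.2736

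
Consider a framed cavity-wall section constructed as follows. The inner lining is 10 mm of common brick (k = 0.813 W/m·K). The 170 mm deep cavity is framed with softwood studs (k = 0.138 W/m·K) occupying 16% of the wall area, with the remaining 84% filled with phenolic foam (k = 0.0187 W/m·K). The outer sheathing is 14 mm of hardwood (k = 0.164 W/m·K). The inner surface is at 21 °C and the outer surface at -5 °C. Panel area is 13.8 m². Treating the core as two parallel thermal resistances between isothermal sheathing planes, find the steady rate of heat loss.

Q ≈ 78.1 W

Sheathing layers in series; stud and cavity paths in parallel between them.
R_inner = 0.01/(0.813×13.8) = 8.913×10^-4 K/W
R_stud  = 0.17/(0.138×0.16×13.8) = 0.5579 K/W
R_cav   = 0.17/(0.0187×0.84×13.8) = 0.7842 K/W
1/R_core = 1/R_stud + 1/R_cav → R_core = 0.326 K/W
R_outer = 0.014/(0.164×13.8) = 0.006186 K/W
R_total = 0.3331 K/W
Q = ΔT/R_total = 26/0.3331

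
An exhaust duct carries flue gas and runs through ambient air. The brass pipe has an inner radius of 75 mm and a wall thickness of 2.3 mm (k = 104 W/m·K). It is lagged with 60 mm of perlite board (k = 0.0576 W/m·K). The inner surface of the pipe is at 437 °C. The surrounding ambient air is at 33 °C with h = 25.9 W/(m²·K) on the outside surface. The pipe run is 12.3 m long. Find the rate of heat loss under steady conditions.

Q ≈ 3040 W

Per-layer cylindrical resistances, series-summed:
R_brass pipe wall = ln(77.3/75)/(2π×104×12.3) = 3.758×10^-6 K/W
R_perlite board = ln(137.3/77.3)/(2π×0.0576×12.3) = 0.1291 K/W
R_outer film = 1/(h_o·2πr_oL) = 1/(25.9×2π×0.1373×12.3) = 0.003639 K/W
R_total = 0.1327 K/W
Q = ΔT/R_total = 404/0.1327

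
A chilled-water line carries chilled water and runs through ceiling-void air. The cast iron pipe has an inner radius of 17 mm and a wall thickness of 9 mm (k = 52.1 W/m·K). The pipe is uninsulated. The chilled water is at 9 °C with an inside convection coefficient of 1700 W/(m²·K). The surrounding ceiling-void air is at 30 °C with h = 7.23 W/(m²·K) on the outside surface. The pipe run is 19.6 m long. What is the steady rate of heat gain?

Q ≈ 482 W

Cylindrical conduction, so R = ln(r₂/r₁)/(2πkL) per layer, in series:
R_inner film = 1/(h_i·2πr₁L) = 1/(1700×2π×0.017×19.6) = 2.81×10^-4 K/W
R_cast iron pipe wall = ln(26/17)/(2π×52.1×19.6) = 6.622×10^-5 K/W
R_outer film = 1/(h_o·2πr_oL) = 1/(7.23×2π×0.026×19.6) = 0.0432 K/W
R_total = 0.04354 K/W
Q = ΔT/R_total = 21/0.04354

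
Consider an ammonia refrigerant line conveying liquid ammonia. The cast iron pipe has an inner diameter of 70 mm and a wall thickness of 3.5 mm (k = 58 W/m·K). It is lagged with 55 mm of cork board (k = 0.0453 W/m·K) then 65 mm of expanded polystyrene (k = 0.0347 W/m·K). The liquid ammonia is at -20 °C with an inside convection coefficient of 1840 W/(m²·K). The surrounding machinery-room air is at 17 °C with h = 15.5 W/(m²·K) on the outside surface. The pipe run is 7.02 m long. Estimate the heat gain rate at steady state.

Q ≈ 46.3 W

Radial resistances (cylindrical: R_cond = ln(r_o/r_i)/(2πkL), R_conv = 1/(h·2πrL)):
R_inner film = 1/(h_i·2πr₁L) = 1/(1840×2π×0.035×7.02) = 3.52×10^-4 K/W
R_cast iron pipe wall = ln(38.5/35)/(2π×58×7.02) = 3.726×10^-5 K/W
R_cork board = ln(93.5/38.5)/(2π×0.0453×7.02) = 0.4441 K/W
R_expanded polystyrene = ln(158.5/93.5)/(2π×0.0347×7.02) = 0.3448 K/W
R_outer film = 1/(h_o·2πr_oL) = 1/(15.5×2π×0.1585×7.02) = 0.009228 K/W
R_total = 0.7985 K/W
Q = ΔT/R_total = 37/0.7985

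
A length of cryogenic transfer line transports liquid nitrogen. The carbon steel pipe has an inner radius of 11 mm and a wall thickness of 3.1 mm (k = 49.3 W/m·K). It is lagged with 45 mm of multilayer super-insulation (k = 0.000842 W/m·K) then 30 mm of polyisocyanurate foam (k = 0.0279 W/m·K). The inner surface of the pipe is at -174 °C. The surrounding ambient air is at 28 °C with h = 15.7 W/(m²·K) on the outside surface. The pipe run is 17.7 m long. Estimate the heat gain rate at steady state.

Cylindrical conduction, so R = ln(r₂/r₁)/(2πkL) per layer, in series:
R_carbon steel pipe wall = ln(14.1/11)/(2π×49.3×17.7) = 4.528×10^-5 K/W
R_multilayer super-insulation = ln(59.1/14.1)/(2π×0.000842×17.7) = 15.3 K/W
R_polyisocyanurate foam = ln(89.1/59.1)/(2π×0.0279×17.7) = 0.1323 K/W
R_outer film = 1/(h_o·2πr_oL) = 1/(15.7×2π×0.0891×17.7) = 0.006428 K/W
R_total = 15.44 K/W
Q = ΔT/R_total = 202/15.44

Q ≈ 13.1 W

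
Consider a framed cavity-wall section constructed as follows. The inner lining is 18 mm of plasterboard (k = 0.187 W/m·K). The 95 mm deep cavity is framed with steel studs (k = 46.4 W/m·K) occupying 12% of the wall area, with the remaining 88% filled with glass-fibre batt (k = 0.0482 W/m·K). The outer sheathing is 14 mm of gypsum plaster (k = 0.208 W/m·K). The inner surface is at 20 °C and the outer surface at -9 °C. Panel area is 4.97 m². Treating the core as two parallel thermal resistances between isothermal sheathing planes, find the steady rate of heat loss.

Sheathing layers in series; stud and cavity paths in parallel between them.
R_inner = 0.018/(0.187×4.97) = 0.01937 K/W
R_stud  = 0.095/(46.4×0.12×4.97) = 0.003433 K/W
R_cav   = 0.095/(0.0482×0.88×4.97) = 0.4506 K/W
1/R_core = 1/R_stud + 1/R_cav → R_core = 0.003407 K/W
R_outer = 0.014/(0.208×4.97) = 0.01354 K/W
R_total = 0.03632 K/W
Q = ΔT/R_total = 29/0.03632

Q ≈ 799 W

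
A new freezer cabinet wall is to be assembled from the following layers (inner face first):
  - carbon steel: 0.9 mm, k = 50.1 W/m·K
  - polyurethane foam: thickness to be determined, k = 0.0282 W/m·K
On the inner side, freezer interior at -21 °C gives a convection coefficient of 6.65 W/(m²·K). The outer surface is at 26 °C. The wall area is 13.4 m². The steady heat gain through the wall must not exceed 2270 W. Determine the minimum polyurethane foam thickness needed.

L ≈ 3.58 mm

Using the resistance-network approach (series):
R_inner film = 1/(h_i·A) = 1/(6.65×13.4) = 0.01122 K/W
R_carbon steel = L/(kA) = 0.0009/(50.1×13.4) = 1.341×10^-6 K/W
Sum of the known resistances R_other = 0.01122 K/W
Required total resistance R_tot = ΔT/Q_allow = 47/2270 = 0.0207 K/W
R_polyurethane foam = R_tot − R_other = 0.009481 K/W
L = R·k·A = 0.009481×0.0282×13.4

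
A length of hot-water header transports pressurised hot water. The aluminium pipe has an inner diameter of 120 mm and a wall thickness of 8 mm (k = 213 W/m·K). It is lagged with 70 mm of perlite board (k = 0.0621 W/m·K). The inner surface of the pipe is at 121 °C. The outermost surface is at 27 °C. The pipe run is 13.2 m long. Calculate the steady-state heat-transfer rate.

Radial resistances (cylindrical: R_cond = ln(r_o/r_i)/(2πkL), R_conv = 1/(h·2πrL)):
R_aluminium pipe wall = ln(68/60)/(2π×213×13.2) = 7.085×10^-6 K/W
R_perlite board = ln(138/68)/(2π×0.0621×13.2) = 0.1374 K/W
R_total = 0.1374 K/W
Q = ΔT/R_total = 94/0.1374

Q ≈ 684 W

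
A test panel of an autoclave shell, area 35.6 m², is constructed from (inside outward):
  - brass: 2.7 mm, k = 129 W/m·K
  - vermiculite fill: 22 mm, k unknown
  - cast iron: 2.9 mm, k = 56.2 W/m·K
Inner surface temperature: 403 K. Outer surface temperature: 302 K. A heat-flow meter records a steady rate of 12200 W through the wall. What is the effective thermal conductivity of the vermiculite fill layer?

k ≈ 0.0747 W/(m·K)

Series thermal resistances:
R_brass = L/(kA) = 0.0027/(129×35.6) = 5.879×10^-7 K/W
R_cast iron = L/(kA) = 0.0029/(56.2×35.6) = 1.449×10^-6 K/W
Sum of known resistances R_other = 2.037×10^-6 K/W
Total R = ΔT/Q = 101/12200 = 0.008279 K/W
R_vermiculite fill = R_total − R_other = 0.008277 K/W
k = L/(R·A) = 0.022/(0.008277×35.6)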